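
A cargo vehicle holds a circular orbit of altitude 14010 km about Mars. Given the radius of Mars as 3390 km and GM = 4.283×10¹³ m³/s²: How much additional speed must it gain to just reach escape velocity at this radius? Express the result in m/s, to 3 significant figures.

Δv ≈ 650 m/s

r = 3390 + 14010 = 17400 km = 1.7400×10⁷ m.
Circular speed v_c = √(μ/r) = 1569 m/s.
Escape speed v_esc = √(2μ/r) = √2 × v_c = 2219 m/s.
Δv = v_esc − v_c = 649.9 m/s.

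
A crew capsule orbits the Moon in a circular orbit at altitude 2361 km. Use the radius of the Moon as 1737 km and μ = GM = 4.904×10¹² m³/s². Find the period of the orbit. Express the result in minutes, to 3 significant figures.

T ≈ 392 minutes

r = 1737 + 2361 = 4098.0 km = 4.0980×10⁶ m.
Kepler's third law: T = 2π√(r³/μ) = 2π√((4.098×10⁶)³ / 4.904×10¹²).
r³/μ = 1.403×10⁷ s², so T = 2π × 3.746×10³ = 2.354×10⁴ s.
Converting: 2.354×10⁴ s ÷ 60.00 = 392.3 minutes.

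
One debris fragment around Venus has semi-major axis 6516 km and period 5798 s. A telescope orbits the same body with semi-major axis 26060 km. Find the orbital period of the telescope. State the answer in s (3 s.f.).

Kepler's third law: T² ∝ a³, so T₂ = T₁ (a₂/a₁)^(3/2).
a₂/a₁ = 3.999, (a₂/a₁)^(3/2) = 7.998.
T₂ = 5798 × 7.998 = 46370 s.

T₂ ≈ 46400 s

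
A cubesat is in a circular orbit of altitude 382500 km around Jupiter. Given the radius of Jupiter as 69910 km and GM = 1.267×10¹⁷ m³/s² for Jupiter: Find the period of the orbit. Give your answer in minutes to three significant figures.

r = 69910 + 382500 = 452410 km = 4.5241×10⁸ m.
Kepler's third law: T = 2π√(r³/μ) = 2π√((4.524×10⁸)³ / 1.267×10¹⁷).
r³/μ = 7.308×10⁸ s², so T = 2π × 2.703×10⁴ = 1.699×10⁵ s.
Converting: 1.699×10⁵ s ÷ 60.00 = 2831 minutes.

T ≈ 2830 minutes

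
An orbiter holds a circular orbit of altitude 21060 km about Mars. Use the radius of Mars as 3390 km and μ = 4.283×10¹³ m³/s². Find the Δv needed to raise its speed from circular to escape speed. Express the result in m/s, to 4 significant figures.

r = 3390 + 21060 = 24450 km = 2.4450×10⁷ m.
Circular speed v_c = √(μ/r) = 1324 m/s.
Escape speed v_esc = √(2μ/r) = √2 × v_c = 1872 m/s.
Δv = v_esc − v_c = 548.2 m/s.

Δv ≈ 548.2 m/s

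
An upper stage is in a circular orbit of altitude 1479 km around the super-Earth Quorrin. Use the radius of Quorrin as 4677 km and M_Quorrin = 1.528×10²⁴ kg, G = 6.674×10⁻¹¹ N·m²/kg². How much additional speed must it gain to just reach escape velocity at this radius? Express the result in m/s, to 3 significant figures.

μ = GM = 6.674×10⁻¹¹ × 1.528×10²⁴ = 1.020×10¹⁴ m³/s².
r = 4677 + 1479 = 6156.0 km = 6.1560×10⁶ m.
Circular speed v_c = √(μ/r) = 4070 m/s.
Escape speed v_esc = √(2μ/r) = √2 × v_c = 5756 m/s.
Δv = v_esc − v_c = 1686 m/s.

Δv ≈ 1690 m/s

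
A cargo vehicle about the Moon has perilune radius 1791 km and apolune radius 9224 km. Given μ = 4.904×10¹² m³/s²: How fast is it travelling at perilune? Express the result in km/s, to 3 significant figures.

Semi-major axis a = (r_p + r_a)/2 = 5507.5 km = 5.508×10⁶ m.
Vis-viva: v² = μ(2/r − 1/a) = 4.904×10¹² × (1.117×10⁻⁶ − 1.816×10⁻⁷) = 4.586×10⁶ m²/s².
v = 2141 m/s = 2.141 km/s.

v ≈ 2.14 km/s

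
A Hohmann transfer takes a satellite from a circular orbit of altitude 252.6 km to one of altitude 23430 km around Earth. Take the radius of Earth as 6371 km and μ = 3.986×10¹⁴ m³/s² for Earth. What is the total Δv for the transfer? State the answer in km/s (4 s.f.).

Δv_total ≈ 3.617 km/s

r₁ = 6371 + 252.6 = 6623.6 km = 6.6236×10⁶ m.
r₂ = 6371 + 23430 = 29801 km = 2.9801×10⁷ m.
Transfer ellipse a_t = (r₁ + r₂)/2 = 1.821×10⁷ m.
At r₁: circular v_c1 = √(μ/r₁) = 7757 m/s; transfer-perigee v_p = √[μ(2/r₁ − 1/a_t)] = 9923 m/s.
Δv₁ = v_p − v_c1 = 2166 m/s.
At r₂: circular v_c2 = √(μ/r₂) = 3657 m/s; transfer-apogee v_a = √[μ(2/r₂ − 1/a_t)] = 2206 m/s.
Δv₂ = v_c2 − v_a = 1452 m/s.
Total Δv = Δv₁ + Δv₂ = 3617 m/s = 3.617 km/s.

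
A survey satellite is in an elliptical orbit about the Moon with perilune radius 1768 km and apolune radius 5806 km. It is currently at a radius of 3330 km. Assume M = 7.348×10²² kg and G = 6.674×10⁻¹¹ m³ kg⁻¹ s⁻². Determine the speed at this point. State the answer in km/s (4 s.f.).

v ≈ 1.285 km/s

μ = GM = 6.674×10⁻¹¹ × 7.348×10²² = 4.904×10¹² m³/s².
Semi-major axis a = (r_p + r_a)/2 = 3787.0 km = 3.787×10⁶ m.
Vis-viva: v² = μ(2/r − 1/a) = 4.904×10¹² × (6.006×10⁻⁷ − 2.641×10⁻⁷) = 1.650×10⁶ m²/s².
v = 1285 m/s = 1.285 km/s.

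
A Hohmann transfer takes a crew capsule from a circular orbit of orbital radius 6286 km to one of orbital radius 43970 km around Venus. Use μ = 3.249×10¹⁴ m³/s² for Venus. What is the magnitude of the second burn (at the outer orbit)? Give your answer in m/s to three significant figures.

Δv ≈ 1360 m/s

r₁ = 6286 km = 6.286×10⁶ m.
r₂ = 43970 km = 4.397×10⁷ m.
Transfer ellipse a_t = (r₁ + r₂)/2 = 2.513×10⁷ m.
At r₁: circular v_c1 = √(μ/r₁) = 7189 m/s; transfer-periapsis v_p = √[μ(2/r₁ − 1/a_t)] = 9510 m/s.
At r₂: circular v_c2 = √(μ/r₂) = 2718 m/s; transfer-apoapsis v_a = √[μ(2/r₂ − 1/a_t)] = 1360 m/s.
Δv₂ = v_c2 − v_a = 1359 m/s.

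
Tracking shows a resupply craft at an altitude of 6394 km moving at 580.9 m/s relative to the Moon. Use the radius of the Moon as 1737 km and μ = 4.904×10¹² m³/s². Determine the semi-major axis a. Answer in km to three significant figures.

r = 1737 + 6394 = 8131.0 km = 8.131×10⁶ m.
Specific orbital energy ε = v²/2 − μ/r = (580.9)²/2 − 4.904×10¹²/8.131×10⁶ = -4.344×10⁵ J/kg.
Since ε = −μ/(2a), a = −μ/(2ε) = 5.645×10⁶ m = 5644.5 km.

a ≈ 5640 km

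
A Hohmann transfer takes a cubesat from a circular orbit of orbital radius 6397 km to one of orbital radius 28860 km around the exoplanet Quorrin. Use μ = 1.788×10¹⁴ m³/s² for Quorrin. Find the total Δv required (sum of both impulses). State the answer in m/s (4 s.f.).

Δv_total ≈ 2467 m/s

r₁ = 6397 km = 6.397×10⁶ m.
r₂ = 28860 km = 2.886×10⁷ m.
Transfer ellipse a_t = (r₁ + r₂)/2 = 1.763×10⁷ m.
At r₁: circular v_c1 = √(μ/r₁) = 5287 m/s; transfer-periapsis v_p = √[μ(2/r₁ − 1/a_t)] = 6765 m/s.
Δv₁ = v_p − v_c1 = 1478 m/s.
At r₂: circular v_c2 = √(μ/r₂) = 2489 m/s; transfer-apoapsis v_a = √[μ(2/r₂ − 1/a_t)] = 1499 m/s.
Δv₂ = v_c2 − v_a = 989.7 m/s.
Total Δv = Δv₁ + Δv₂ = 2467 m/s.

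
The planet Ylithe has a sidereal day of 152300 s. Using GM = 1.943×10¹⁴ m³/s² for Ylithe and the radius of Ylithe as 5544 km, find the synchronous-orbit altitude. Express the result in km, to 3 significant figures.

h_sync ≈ 43000 km

A synchronous orbit has period T, so by Kepler's third law a = (μT²/4π²)^(1/3).
μT²/4π² = 1.943×10¹⁴ × (1.523×10⁵)² / 39.48 = 1.142×10²³ m³.
a = 4.851×10⁷ m = 48511 km.
Altitude h = a − R = 48511 − 5544 = 42967 km.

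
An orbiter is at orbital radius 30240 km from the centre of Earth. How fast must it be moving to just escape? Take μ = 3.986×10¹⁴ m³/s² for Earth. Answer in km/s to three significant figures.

r = 30240 km = 3.024×10⁷ m.
Escape speed v_esc = √(2μ/r) = √(2 × 3.986×10¹⁴ / 3.024×10⁷) = √(2.636×10⁷) = 5134 m/s.
= 5.134 km/s.

v_esc ≈ 5.13 km/s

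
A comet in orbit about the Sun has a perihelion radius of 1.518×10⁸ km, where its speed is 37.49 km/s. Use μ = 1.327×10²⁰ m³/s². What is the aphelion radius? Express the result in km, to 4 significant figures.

aphelion radius ≈ 6.223×10⁸ km

r_p = 1.518×10¹¹ m.
Specific energy ε = v²/2 − μ/r = -1.714×10⁸ J/kg, so a = −μ/(2ε) = 3.870×10¹¹ m.
The apsides satisfy r_p + r_a = 2a, so the aphelion radius is 2a − r_p = 6.223×10¹¹ m = 6.2229×10⁸ km.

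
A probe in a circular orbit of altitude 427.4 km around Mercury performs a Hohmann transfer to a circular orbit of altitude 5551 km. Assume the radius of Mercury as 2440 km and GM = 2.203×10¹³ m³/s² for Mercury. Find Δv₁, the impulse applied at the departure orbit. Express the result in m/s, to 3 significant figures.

Δv ≈ 591 m/s

r₁ = 2440 + 427.4 = 2867.4 km = 2.8674×10⁶ m.
r₂ = 2440 + 5551 = 7991.0 km = 7.9910×10⁶ m.
Transfer ellipse a_t = (r₁ + r₂)/2 = 5.429×10⁶ m.
At r₁: circular v_c1 = √(μ/r₁) = 2772 m/s; transfer-periherm v_p = √[μ(2/r₁ − 1/a_t)] = 3363 m/s.
Δv₁ = v_p − v_c1 = 591.0 m/s.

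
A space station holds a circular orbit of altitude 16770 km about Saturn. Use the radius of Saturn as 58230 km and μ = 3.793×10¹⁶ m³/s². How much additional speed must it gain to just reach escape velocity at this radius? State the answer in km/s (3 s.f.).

Δv ≈ 9.32 km/s

r = 58230 + 16770 = 75000 km = 7.5000×10⁷ m.
Circular speed v_c = √(μ/r) = 22490 m/s.
Escape speed v_esc = √(2μ/r) = √2 × v_c = 31800 m/s.
Δv = v_esc − v_c = 9315 m/s = 9.315 km/s.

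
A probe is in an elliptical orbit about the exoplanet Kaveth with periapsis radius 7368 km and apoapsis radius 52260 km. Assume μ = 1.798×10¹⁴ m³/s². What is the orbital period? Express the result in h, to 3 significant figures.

T ≈ 21.2 h

Semi-major axis a = (r_p + r_a)/2 = (7368.0 + 52260)/2 = 29814 km = 2.981×10⁷ m.
By Kepler's third law T = 2π√(a³/μ) = 2π × 1.214×10⁴ = 7.628×10⁴ s.
= 21.19 h.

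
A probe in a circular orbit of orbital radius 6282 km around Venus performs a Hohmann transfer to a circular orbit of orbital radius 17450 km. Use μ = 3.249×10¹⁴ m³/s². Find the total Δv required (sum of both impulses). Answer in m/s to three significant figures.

Δv_total ≈ 2700 m/s

r₁ = 6282 km = 6.282×10⁶ m.
r₂ = 17450 km = 1.745×10⁷ m.
Transfer ellipse a_t = (r₁ + r₂)/2 = 1.187×10⁷ m.
At r₁: circular v_c1 = √(μ/r₁) = 7192 m/s; transfer-periapsis v_p = √[μ(2/r₁ − 1/a_t)] = 8721 m/s.
Δv₁ = v_p − v_c1 = 1529 m/s.
At r₂: circular v_c2 = √(μ/r₂) = 4315 m/s; transfer-apoapsis v_a = √[μ(2/r₂ − 1/a_t)] = 3140 m/s.
Δv₂ = v_c2 − v_a = 1175 m/s.
Total Δv = Δv₁ + Δv₂ = 2705 m/s.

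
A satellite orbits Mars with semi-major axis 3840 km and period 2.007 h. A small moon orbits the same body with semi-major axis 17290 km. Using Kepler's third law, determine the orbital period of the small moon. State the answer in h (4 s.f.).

T₂ ≈ 19.18 h

Kepler's third law: T² ∝ a³, so T₂ = T₁ (a₂/a₁)^(3/2).
a₂/a₁ = 4.503, (a₂/a₁)^(3/2) = 9.554.
T₂ = 2.007 × 9.554 = 19.18 h.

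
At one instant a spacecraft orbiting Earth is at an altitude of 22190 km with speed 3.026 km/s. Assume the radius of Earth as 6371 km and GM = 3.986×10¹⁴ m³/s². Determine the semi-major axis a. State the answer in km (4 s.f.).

r = 6371 + 22190 = 28561 km = 2.856×10⁷ m.
Vis-viva rearranged: 1/a = 2/r − v²/μ = 7.003×10⁻⁸ − 2.297×10⁻⁸ = 4.705×10⁻⁸ m⁻¹.
a = 2.125×10⁷ m = 21252 km.

a ≈ 21250 km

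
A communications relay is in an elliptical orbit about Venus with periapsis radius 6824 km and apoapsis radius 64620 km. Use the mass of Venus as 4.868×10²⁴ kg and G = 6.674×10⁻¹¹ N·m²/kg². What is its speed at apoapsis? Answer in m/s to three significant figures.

μ = GM = 6.674×10⁻¹¹ × 4.868×10²⁴ = 3.249×10¹⁴ m³/s².
Semi-major axis a = (r_p + r_a)/2 = 35722 km = 3.572×10⁷ m.
Vis-viva: v² = μ(2/r − 1/a) = 3.249×10¹⁴ × (3.095×10⁻⁸ − 2.799×10⁻⁸) = 9.604×10⁵ m²/s².
v = 980.0 m/s.

v ≈ 980 m/s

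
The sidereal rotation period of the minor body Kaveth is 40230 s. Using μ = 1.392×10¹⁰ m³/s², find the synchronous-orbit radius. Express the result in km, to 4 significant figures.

r_sync ≈ 829.5 km

A synchronous orbit has period T, so by Kepler's third law a = (μT²/4π²)^(1/3).
μT²/4π² = 1.392×10¹⁰ × (4.023×10⁴)² / 39.48 = 5.707×10¹⁷ m³.
a = 8.295×10⁵ m = 829.46 km.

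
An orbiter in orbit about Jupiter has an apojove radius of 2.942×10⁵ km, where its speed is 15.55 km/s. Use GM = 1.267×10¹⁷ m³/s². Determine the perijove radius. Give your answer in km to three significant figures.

r_a = 2.942×10⁸ m.
Specific energy ε = v²/2 − μ/r = -3.098×10⁸ J/kg, so a = −μ/(2ε) = 2.045×10⁸ m.
The apsides satisfy r_p + r_a = 2a, so the perijove radius is 2a − r_a = 1.148×10⁸ m = 1.1483×10⁵ km.

perijove radius ≈ 1.15×10⁵ km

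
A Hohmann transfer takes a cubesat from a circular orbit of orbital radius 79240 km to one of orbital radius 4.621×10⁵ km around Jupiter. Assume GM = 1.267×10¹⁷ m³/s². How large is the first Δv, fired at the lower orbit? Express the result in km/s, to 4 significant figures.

r₁ = 79240 km = 7.924×10⁷ m.
r₂ = 4.621×10⁵ km = 4.621×10⁸ m.
Transfer ellipse a_t = (r₁ + r₂)/2 = 2.707×10⁸ m.
At r₁: circular v_c1 = √(μ/r₁) = 39990 m/s; transfer-perijove v_p = √[μ(2/r₁ − 1/a_t)] = 52250 m/s.
Δv₁ = v_p − v_c1 = 12260 m/s.
= 12.26 km/s.

Δv ≈ 12.26 km/s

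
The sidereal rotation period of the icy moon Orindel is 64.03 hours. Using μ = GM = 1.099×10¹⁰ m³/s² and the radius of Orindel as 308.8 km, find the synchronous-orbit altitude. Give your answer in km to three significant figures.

h_sync ≈ 2150 km

T = 64.03 hours = 2.305×10⁵ s.
A synchronous orbit has period T, so by Kepler's third law a = (μT²/4π²)^(1/3).
μT²/4π² = 1.099×10¹⁰ × (2.305×10⁵)² / 39.48 = 1.479×10¹⁹ m³.
a = 2.455×10⁶ m = 2454.7 km.
Altitude h = a − R = 2454.7 − 308.8 = 2145.9 km.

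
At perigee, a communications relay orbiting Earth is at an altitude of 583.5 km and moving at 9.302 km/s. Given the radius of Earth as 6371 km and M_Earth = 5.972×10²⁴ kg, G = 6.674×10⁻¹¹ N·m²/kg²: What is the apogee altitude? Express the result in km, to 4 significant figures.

μ = GM = 6.674×10⁻¹¹ × 5.972×10²⁴ = 3.986×10¹⁴ m³/s².
r_p = 6371 + 583.5 = 6954.5 km = 6.954×10⁶ m.
Specific energy ε = v²/2 − μ/r = -1.405×10⁷ J/kg, so a = −μ/(2ε) = 1.419×10⁷ m.
The apsides satisfy r_p + r_a = 2a, so the apogee radius is 2a − r_p = 2.142×10⁷ m = 21418 km.
Apogee altitude = 21418 − 6371 = 15047 km.

apogee altitude ≈ 15050 km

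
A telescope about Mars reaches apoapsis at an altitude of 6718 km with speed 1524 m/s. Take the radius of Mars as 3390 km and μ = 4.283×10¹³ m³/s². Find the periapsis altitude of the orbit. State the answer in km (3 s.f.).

r_a = 3390 + 6718 = 10108 km = 1.011×10⁷ m.
Specific energy ε = v²/2 − μ/r = -3.076×10⁶ J/kg, so a = −μ/(2ε) = 6.962×10⁶ m.
The apsides satisfy r_p + r_a = 2a, so the periapsis radius is 2a − r_a = 3.816×10⁶ m = 3816.2 km.
Periapsis altitude = 3816.2 − 3390 = 426.15 km.

periapsis altitude ≈ 426 km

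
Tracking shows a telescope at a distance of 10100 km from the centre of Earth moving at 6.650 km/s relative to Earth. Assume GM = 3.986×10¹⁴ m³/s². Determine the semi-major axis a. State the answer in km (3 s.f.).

r = 1.010×10⁷ m.
Specific orbital energy ε = v²/2 − μ/r = (6650)²/2 − 3.986×10¹⁴/1.010×10⁷ = -1.735×10⁷ J/kg.
Since ε = −μ/(2a), a = −μ/(2ε) = 1.148×10⁷ m = 11484 km.

a ≈ 11500 km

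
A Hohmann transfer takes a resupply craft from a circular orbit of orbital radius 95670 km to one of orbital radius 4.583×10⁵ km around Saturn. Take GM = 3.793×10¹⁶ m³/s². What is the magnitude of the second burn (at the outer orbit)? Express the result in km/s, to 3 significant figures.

r₁ = 95670 km = 9.567×10⁷ m.
r₂ = 4.583×10⁵ km = 4.583×10⁸ m.
Transfer ellipse a_t = (r₁ + r₂)/2 = 2.770×10⁸ m.
At r₁: circular v_c1 = √(μ/r₁) = 19910 m/s; transfer-perikrone v_p = √[μ(2/r₁ − 1/a_t)] = 25610 m/s.
At r₂: circular v_c2 = √(μ/r₂) = 9097 m/s; transfer-apokrone v_a = √[μ(2/r₂ − 1/a_t)] = 5347 m/s.
Δv₂ = v_c2 − v_a = 3751 m/s.
= 3.751 km/s.

Δv ≈ 3.75 km/s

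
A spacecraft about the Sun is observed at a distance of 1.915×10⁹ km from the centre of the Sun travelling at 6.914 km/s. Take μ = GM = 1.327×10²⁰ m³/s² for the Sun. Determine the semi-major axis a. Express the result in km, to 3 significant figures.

a ≈ 1.46×10⁹ km

r = 1.915×10¹² m.
Specific orbital energy ε = v²/2 − μ/r = (6914)²/2 − 1.327×10²⁰/1.915×10¹² = -4.539×10⁷ J/kg.
Since ε = −μ/(2a), a = −μ/(2ε) = 1.462×10¹² m = 1.4617×10⁹ km.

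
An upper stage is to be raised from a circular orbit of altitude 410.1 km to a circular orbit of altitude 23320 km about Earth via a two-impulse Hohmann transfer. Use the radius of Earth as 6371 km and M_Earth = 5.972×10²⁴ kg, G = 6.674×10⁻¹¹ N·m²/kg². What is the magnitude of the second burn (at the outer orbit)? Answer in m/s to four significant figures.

Δv ≈ 1430 m/s

μ = GM = 6.674×10⁻¹¹ × 5.972×10²⁴ = 3.986×10¹⁴ m³/s².
r₁ = 6371 + 410.1 = 6781.1 km = 6.7811×10⁶ m.
r₂ = 6371 + 23320 = 29691 km = 2.9691×10⁷ m.
Transfer ellipse a_t = (r₁ + r₂)/2 = 1.824×10⁷ m.
At r₁: circular v_c1 = √(μ/r₁) = 7667 m/s; transfer-perigee v_p = √[μ(2/r₁ − 1/a_t)] = 9783 m/s.
At r₂: circular v_c2 = √(μ/r₂) = 3664 m/s; transfer-apogee v_a = √[μ(2/r₂ − 1/a_t)] = 2234 m/s.
Δv₂ = v_c2 − v_a = 1430 m/s.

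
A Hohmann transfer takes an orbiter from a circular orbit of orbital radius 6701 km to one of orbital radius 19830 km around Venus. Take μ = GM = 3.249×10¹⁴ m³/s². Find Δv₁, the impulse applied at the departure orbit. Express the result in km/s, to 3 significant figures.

r₁ = 6701 km = 6.701×10⁶ m.
r₂ = 19830 km = 1.983×10⁷ m.
Transfer ellipse a_t = (r₁ + r₂)/2 = 1.327×10⁷ m.
At r₁: circular v_c1 = √(μ/r₁) = 6963 m/s; transfer-periapsis v_p = √[μ(2/r₁ − 1/a_t)] = 8513 m/s.
Δv₁ = v_p − v_c1 = 1550 m/s.
= 1.550 km/s.

Δv ≈ 1.55 km/s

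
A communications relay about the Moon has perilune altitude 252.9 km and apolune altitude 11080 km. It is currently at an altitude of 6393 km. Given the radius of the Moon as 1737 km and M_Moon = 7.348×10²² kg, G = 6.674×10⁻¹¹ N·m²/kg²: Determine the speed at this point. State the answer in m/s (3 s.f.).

μ = GM = 6.674×10⁻¹¹ × 7.348×10²² = 4.904×10¹² m³/s².
r_p = 1737 + 252.9 = 1989.9 km = 1.9899×10⁶ m.
r_a = 1737 + 11080 = 12817 km = 1.2817×10⁷ m.
r = 1737 + 6393 = 8130.0 km = 8.130×10⁶ m.
Semi-major axis a = (r_p + r_a)/2 = 7403.4 km = 7.403×10⁶ m.
Vis-viva: v² = μ(2/r − 1/a) = 4.904×10¹² × (2.460×10⁻⁷ − 1.351×10⁻⁷) = 5.440×10⁵ m²/s².
v = 737.6 m/s.

v ≈ 738 m/s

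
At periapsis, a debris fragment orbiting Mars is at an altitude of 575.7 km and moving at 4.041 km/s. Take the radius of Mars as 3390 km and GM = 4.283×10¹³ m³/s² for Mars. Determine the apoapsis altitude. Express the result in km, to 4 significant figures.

apoapsis altitude ≈ 8897 km

r_p = 3390 + 575.7 = 3965.7 km = 3.966×10⁶ m.
Specific energy ε = v²/2 − μ/r = -2.635×10⁶ J/kg, so a = −μ/(2ε) = 8.126×10⁶ m.
The apsides satisfy r_p + r_a = 2a, so the apoapsis radius is 2a − r_p = 1.229×10⁷ m = 12287 km.
Apoapsis altitude = 12287 − 3390 = 8896.9 km.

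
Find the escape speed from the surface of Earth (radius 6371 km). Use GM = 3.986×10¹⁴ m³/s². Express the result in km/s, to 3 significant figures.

v_esc ≈ 11.2 km/s

r = R = 6.371×10⁶ m.
Escape speed v_esc = √(2μ/r) = √(2 × 3.986×10¹⁴ / 6.371×10⁶) = √(1.251×10⁸) = 11190 m/s.
= 11.19 km/s.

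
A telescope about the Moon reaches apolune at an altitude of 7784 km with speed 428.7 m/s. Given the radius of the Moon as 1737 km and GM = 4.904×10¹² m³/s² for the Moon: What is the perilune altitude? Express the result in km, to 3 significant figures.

r_a = 1737 + 7784 = 9521.0 km = 9.521×10⁶ m.
Specific energy ε = v²/2 − μ/r = -4.232×10⁵ J/kg, so a = −μ/(2ε) = 5.794×10⁶ m.
The apsides satisfy r_p + r_a = 2a, so the perilune radius is 2a − r_a = 2.067×10⁶ m = 2067.4 km.
Perilune altitude = 2067.4 − 1737 = 330.45 km.

perilune altitude ≈ 330 km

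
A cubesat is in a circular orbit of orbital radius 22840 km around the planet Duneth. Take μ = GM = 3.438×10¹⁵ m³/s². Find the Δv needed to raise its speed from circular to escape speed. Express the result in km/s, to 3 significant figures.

Δv ≈ 5.08 km/s

r = 22840 km = 2.284×10⁷ m.
Circular speed v_c = √(μ/r) = 12270 m/s.
Escape speed v_esc = √(2μ/r) = √2 × v_c = 17350 m/s.
Δv = v_esc − v_c = 5082 m/s = 5.082 km/s.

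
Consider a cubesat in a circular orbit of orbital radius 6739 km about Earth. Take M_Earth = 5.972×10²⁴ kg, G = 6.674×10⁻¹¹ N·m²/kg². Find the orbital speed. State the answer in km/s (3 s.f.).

v ≈ 7.69 km/s

μ = GM = 6.674×10⁻¹¹ × 5.972×10²⁴ = 3.986×10¹⁴ m³/s².
r = 6739 km = 6.739×10⁶ m.
For a circular orbit v = √(μ/r) = √(3.986×10¹⁴ / 6.739×10⁶) = √(5.914×10⁷) = 7691 m/s.
That is 7.691 km/s.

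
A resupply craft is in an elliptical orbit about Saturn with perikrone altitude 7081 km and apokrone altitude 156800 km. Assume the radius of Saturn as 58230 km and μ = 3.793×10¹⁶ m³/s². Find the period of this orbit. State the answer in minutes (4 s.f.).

T ≈ 892.3 minutes

r_p = 58230 + 7081 = 65311 km = 6.5311×10⁷ m.
r_a = 58230 + 156800 = 215030 km = 2.1503×10⁸ m.
Semi-major axis a = (r_p + r_a)/2 = (65311 + 2.1503×10⁵)/2 = 1.4017×10⁵ km = 1.402×10⁸ m.
By Kepler's third law T = 2π√(a³/μ) = 2π × 8.521×10³ = 5.354×10⁴ s.
= 892.3 minutes.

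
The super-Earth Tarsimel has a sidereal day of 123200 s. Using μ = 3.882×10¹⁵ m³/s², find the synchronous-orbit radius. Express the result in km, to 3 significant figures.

r_sync ≈ 1.14×10⁵ km

A synchronous orbit has period T, so by Kepler's third law a = (μT²/4π²)^(1/3).
μT²/4π² = 3.882×10¹⁵ × (1.232×10⁵)² / 39.48 = 1.493×10²⁴ m³.
a = 1.143×10⁸ m = 1.1428×10⁵ km.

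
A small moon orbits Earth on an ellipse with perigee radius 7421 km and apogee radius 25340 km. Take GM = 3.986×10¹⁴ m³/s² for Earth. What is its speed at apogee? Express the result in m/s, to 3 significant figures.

Semi-major axis a = (r_p + r_a)/2 = 16380 km = 1.638×10⁷ m.
Vis-viva: v² = μ(2/r − 1/a) = 3.986×10¹⁴ × (7.893×10⁻⁸ − 6.105×10⁻⁸) = 7.126×10⁶ m²/s².
v = 2670 m/s.

v ≈ 2670 m/s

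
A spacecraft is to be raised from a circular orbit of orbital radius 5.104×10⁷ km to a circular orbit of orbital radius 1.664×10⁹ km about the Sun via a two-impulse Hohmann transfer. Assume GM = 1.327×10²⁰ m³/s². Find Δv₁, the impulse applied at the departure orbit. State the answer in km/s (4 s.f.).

Δv ≈ 20.04 km/s

r₁ = 5.104×10⁷ km = 5.104×10¹⁰ m.
r₂ = 1.664×10⁹ km = 1.664×10¹² m.
Transfer ellipse a_t = (r₁ + r₂)/2 = 8.575×10¹¹ m.
At r₁: circular v_c1 = √(μ/r₁) = 50990 m/s; transfer-perihelion v_p = √[μ(2/r₁ − 1/a_t)] = 71030 m/s.
Δv₁ = v_p − v_c1 = 20040 m/s.
= 20.04 km/s.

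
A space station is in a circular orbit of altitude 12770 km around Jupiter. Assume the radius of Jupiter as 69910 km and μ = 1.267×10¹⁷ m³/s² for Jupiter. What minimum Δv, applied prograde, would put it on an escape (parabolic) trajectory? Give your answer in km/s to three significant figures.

Δv ≈ 16.2 km/s

r = 69910 + 12770 = 82680 km = 8.2680×10⁷ m.
Circular speed v_c = √(μ/r) = 39150 m/s.
Escape speed v_esc = √(2μ/r) = √2 × v_c = 55360 m/s.
Δv = v_esc − v_c = 16210 m/s = 16.21 km/s.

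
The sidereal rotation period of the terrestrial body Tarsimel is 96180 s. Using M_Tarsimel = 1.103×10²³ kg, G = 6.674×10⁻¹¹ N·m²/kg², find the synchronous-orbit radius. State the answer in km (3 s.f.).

μ = GM = 6.674×10⁻¹¹ × 1.103×10²³ = 7.361×10¹² m³/s².
A synchronous orbit has period T, so by Kepler's third law a = (μT²/4π²)^(1/3).
μT²/4π² = 7.361×10¹² × (9.618×10⁴)² / 39.48 = 1.725×10²¹ m³.
a = 1.199×10⁷ m = 11993 km.

r_sync ≈ 12000 km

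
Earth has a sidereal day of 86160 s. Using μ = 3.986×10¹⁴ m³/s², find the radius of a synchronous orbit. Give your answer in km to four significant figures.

A synchronous orbit has period T, so by Kepler's third law a = (μT²/4π²)^(1/3).
μT²/4π² = 3.986×10¹⁴ × (8.616×10⁴)² / 39.48 = 7.495×10²² m³.
a = 4.216×10⁷ m = 42163 km.

r_sync ≈ 42160 km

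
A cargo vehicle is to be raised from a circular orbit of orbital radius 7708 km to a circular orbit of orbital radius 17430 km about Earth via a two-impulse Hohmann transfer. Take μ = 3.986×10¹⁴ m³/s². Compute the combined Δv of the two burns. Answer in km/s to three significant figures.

r₁ = 7708 km = 7.708×10⁶ m.
r₂ = 17430 km = 1.743×10⁷ m.
Transfer ellipse a_t = (r₁ + r₂)/2 = 1.257×10⁷ m.
At r₁: circular v_c1 = √(μ/r₁) = 7191 m/s; transfer-perigee v_p = √[μ(2/r₁ − 1/a_t)] = 8468 m/s.
Δv₁ = v_p − v_c1 = 1277 m/s.
At r₂: circular v_c2 = √(μ/r₂) = 4782 m/s; transfer-apogee v_a = √[μ(2/r₂ − 1/a_t)] = 3745 m/s.
Δv₂ = v_c2 − v_a = 1037 m/s.
Total Δv = Δv₁ + Δv₂ = 2314 m/s = 2.314 km/s.

Δv_total ≈ 2.31 km/s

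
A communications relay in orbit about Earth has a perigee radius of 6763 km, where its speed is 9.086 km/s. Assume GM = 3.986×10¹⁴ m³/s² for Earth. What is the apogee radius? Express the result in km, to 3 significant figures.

apogee radius ≈ 15800 km

r_p = 6.763×10⁶ m.
Specific energy ε = v²/2 − μ/r = -1.766×10⁷ J/kg, so a = −μ/(2ε) = 1.128×10⁷ m.
The apsides satisfy r_p + r_a = 2a, so the apogee radius is 2a − r_p = 1.581×10⁷ m = 15807 km.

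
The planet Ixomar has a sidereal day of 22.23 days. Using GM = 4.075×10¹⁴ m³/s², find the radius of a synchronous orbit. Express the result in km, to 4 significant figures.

T = 22.23 days = 1.921×10⁶ s.
A synchronous orbit has period T, so by Kepler's third law a = (μT²/4π²)^(1/3).
μT²/4π² = 4.075×10¹⁴ × (1.921×10⁶)² / 39.48 = 3.808×10²⁵ m³.
a = 3.364×10⁸ m = 3.3643×10⁵ km.

r_sync ≈ 3.364×10⁵ km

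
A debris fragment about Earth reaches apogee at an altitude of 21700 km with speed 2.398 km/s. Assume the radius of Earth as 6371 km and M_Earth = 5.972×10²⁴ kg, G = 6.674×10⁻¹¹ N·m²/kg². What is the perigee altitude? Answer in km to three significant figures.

μ = GM = 6.674×10⁻¹¹ × 5.972×10²⁴ = 3.986×10¹⁴ m³/s².
r_a = 6371 + 21700 = 28071 km = 2.807×10⁷ m.
Specific energy ε = v²/2 − μ/r = -1.132×10⁷ J/kg, so a = −μ/(2ε) = 1.760×10⁷ m.
The apsides satisfy r_p + r_a = 2a, so the perigee radius is 2a − r_a = 7.128×10⁶ m = 7127.6 km.
Perigee altitude = 7127.6 − 6371 = 756.65 km.

perigee altitude ≈ 757 km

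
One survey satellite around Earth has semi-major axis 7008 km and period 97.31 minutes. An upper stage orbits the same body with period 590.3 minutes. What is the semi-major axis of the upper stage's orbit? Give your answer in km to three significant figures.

a₂ ≈ 23300 km

Kepler's third law: a³ ∝ T², so a₂ = a₁ (T₂/T₁)^(2/3).
T₂/T₁ = 6.066, (T₂/T₁)^(2/3) = 3.326.
a₂ = 7008 × 3.326 = 23310 km.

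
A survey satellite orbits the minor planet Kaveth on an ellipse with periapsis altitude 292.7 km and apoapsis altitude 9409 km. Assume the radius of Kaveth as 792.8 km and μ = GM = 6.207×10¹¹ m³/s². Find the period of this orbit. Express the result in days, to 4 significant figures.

T ≈ 1.238 days

r_p = 792.8 + 292.7 = 1085.5 km = 1.0855×10⁶ m.
r_a = 792.8 + 9409 = 10202 km = 1.0202×10⁷ m.
Semi-major axis a = (r_p + r_a)/2 = (1085.5 + 10202)/2 = 5643.6 km = 5.644×10⁶ m.
By Kepler's third law T = 2π√(a³/μ) = 2π × 1.702×10⁴ = 1.069×10⁵ s.
= 1.238 days.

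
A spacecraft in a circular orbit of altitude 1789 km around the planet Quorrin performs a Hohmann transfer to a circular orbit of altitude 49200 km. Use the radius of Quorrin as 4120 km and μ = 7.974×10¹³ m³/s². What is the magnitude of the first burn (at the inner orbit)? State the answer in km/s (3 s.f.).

r₁ = 4120 + 1789 = 5909.0 km = 5.9090×10⁶ m.
r₂ = 4120 + 49200 = 53320 km = 5.3320×10⁷ m.
Transfer ellipse a_t = (r₁ + r₂)/2 = 2.961×10⁷ m.
At r₁: circular v_c1 = √(μ/r₁) = 3674 m/s; transfer-periapsis v_p = √[μ(2/r₁ − 1/a_t)] = 4929 m/s.
Δv₁ = v_p − v_c1 = 1256 m/s.
= 1.256 km/s.

Δv ≈ 1.26 km/s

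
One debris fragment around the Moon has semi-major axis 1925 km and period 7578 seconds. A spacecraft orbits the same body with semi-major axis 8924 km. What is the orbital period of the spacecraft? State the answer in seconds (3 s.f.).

T₂ ≈ 75600 seconds

Kepler's third law: T² ∝ a³, so T₂ = T₁ (a₂/a₁)^(3/2).
a₂/a₁ = 4.636, (a₂/a₁)^(3/2) = 9.981.
T₂ = 7578 × 9.981 = 75640 seconds.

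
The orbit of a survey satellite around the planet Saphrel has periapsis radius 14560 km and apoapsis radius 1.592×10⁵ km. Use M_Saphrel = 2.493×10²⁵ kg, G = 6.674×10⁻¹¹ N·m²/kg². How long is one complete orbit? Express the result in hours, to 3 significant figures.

T ≈ 34.6 hours

μ = GM = 6.674×10⁻¹¹ × 2.493×10²⁵ = 1.664×10¹⁵ m³/s².
Semi-major axis a = (r_p + r_a)/2 = (14560 + 1.5920×10⁵)/2 = 86880 km = 8.688×10⁷ m.
By Kepler's third law T = 2π√(a³/μ) = 2π × 1.985×10⁴ = 1.247×10⁵ s.
= 34.65 hours.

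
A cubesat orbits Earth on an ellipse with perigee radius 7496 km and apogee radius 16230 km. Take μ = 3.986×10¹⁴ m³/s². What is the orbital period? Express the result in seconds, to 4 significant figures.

Semi-major axis a = (r_p + r_a)/2 = (7496.0 + 16230)/2 = 11863 km = 1.186×10⁷ m.
By Kepler's third law T = 2π√(a³/μ) = 2π × 2.047×10³ = 1.286×10⁴ s.

T ≈ 12860 seconds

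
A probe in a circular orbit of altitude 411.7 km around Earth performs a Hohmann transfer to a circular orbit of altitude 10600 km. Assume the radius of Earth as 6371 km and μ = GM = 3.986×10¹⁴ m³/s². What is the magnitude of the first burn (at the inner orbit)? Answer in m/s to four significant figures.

r₁ = 6371 + 411.7 = 6782.7 km = 6.7827×10⁶ m.
r₂ = 6371 + 10600 = 16971 km = 1.6971×10⁷ m.
Transfer ellipse a_t = (r₁ + r₂)/2 = 1.188×10⁷ m.
At r₁: circular v_c1 = √(μ/r₁) = 7666 m/s; transfer-perigee v_p = √[μ(2/r₁ − 1/a_t)] = 9164 m/s.
Δv₁ = v_p − v_c1 = 1498 m/s.

Δv ≈ 1498 m/s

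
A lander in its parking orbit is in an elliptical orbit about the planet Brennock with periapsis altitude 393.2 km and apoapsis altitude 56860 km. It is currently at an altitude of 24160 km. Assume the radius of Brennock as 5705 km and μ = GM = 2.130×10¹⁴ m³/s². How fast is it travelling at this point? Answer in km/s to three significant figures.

r_p = 5705 + 393.2 = 6098.2 km = 6.0982×10⁶ m.
r_a = 5705 + 56860 = 62565 km = 6.2565×10⁷ m.
r = 5705 + 24160 = 29865 km = 2.986×10⁷ m.
Semi-major axis a = (r_p + r_a)/2 = 34332 km = 3.433×10⁷ m.
Vis-viva: v² = μ(2/r − 1/a) = 2.130×10¹⁴ × (6.697×10⁻⁸ − 2.913×10⁻⁸) = 8.060×10⁶ m²/s².
v = 2839 m/s = 2.839 km/s.

v ≈ 2.84 km/s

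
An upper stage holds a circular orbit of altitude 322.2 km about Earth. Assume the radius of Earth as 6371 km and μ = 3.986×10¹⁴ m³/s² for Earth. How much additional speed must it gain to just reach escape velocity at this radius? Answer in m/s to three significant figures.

r = 6371 + 322.2 = 6693.2 km = 6.6932×10⁶ m.
Circular speed v_c = √(μ/r) = 7717 m/s.
Escape speed v_esc = √(2μ/r) = √2 × v_c = 10910 m/s.
Δv = v_esc − v_c = 3197 m/s.

Δv ≈ 3200 m/s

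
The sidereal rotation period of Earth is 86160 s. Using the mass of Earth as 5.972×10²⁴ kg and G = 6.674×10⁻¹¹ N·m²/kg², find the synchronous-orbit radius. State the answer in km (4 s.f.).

r_sync ≈ 42160 km

μ = GM = 6.674×10⁻¹¹ × 5.972×10²⁴ = 3.986×10¹⁴ m³/s².
A synchronous orbit has period T, so by Kepler's third law a = (μT²/4π²)^(1/3).
μT²/4π² = 3.986×10¹⁴ × (8.616×10⁴)² / 39.48 = 7.495×10²² m³.
a = 4.216×10⁷ m = 42162 km.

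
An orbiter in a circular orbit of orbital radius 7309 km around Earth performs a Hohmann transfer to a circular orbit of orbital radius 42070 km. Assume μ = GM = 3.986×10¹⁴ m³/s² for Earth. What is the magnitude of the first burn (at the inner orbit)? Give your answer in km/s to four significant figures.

Δv ≈ 2.255 km/s

r₁ = 7309 km = 7.309×10⁶ m.
r₂ = 42070 km = 4.207×10⁷ m.
Transfer ellipse a_t = (r₁ + r₂)/2 = 2.469×10⁷ m.
At r₁: circular v_c1 = √(μ/r₁) = 7385 m/s; transfer-perigee v_p = √[μ(2/r₁ − 1/a_t)] = 9640 m/s.
Δv₁ = v_p − v_c1 = 2255 m/s.
= 2.255 km/s.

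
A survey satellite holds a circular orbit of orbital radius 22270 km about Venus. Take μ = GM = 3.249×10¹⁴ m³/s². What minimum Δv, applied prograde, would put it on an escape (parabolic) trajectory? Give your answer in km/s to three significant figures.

r = 22270 km = 2.227×10⁷ m.
Circular speed v_c = √(μ/r) = 3820 m/s.
Escape speed v_esc = √(2μ/r) = √2 × v_c = 5402 m/s.
Δv = v_esc − v_c = 1582 m/s = 1.582 km/s.

Δv ≈ 1.58 km/s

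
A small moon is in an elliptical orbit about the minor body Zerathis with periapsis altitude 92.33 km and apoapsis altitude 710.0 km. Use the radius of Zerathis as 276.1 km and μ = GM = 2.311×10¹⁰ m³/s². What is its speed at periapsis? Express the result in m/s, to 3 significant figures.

r_p = 276.1 + 92.33 = 368.43 km = 3.6843×10⁵ m.
r_a = 276.1 + 710.0 = 986.10 km = 9.8610×10⁵ m.
Semi-major axis a = (r_p + r_a)/2 = 677.26 km = 6.773×10⁵ m.
Vis-viva: v² = μ(2/r − 1/a) = 2.311×10¹⁰ × (5.428×10⁻⁶ − 1.477×10⁻⁶) = 9.133×10⁴ m²/s².
v = 302.2 m/s.

v ≈ 302 m/s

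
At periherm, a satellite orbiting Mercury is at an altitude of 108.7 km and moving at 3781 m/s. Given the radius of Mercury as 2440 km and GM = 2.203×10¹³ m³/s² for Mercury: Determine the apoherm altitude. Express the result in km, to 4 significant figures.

apoherm altitude ≈ 9741 km

r_p = 2440 + 108.7 = 2548.7 km = 2.549×10⁶ m.
Specific energy ε = v²/2 − μ/r = -1.496×10⁶ J/kg, so a = −μ/(2ε) = 7.365×10⁶ m.
The apsides satisfy r_p + r_a = 2a, so the apoherm radius is 2a − r_p = 1.218×10⁷ m = 12181 km.
Apoherm altitude = 12181 − 2440 = 9740.8 km.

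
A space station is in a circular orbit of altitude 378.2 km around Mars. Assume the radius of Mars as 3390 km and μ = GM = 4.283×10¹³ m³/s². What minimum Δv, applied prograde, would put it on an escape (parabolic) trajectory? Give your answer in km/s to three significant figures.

Δv ≈ 1.40 km/s

r = 3390 + 378.2 = 3768.2 km = 3.7682×10⁶ m.
Circular speed v_c = √(μ/r) = 3371 m/s.
Escape speed v_esc = √(2μ/r) = √2 × v_c = 4768 m/s.
Δv = v_esc − v_c = 1396 m/s = 1.396 km/s.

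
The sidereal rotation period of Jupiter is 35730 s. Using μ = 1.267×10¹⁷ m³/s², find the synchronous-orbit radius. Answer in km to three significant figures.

A synchronous orbit has period T, so by Kepler's third law a = (μT²/4π²)^(1/3).
μT²/4π² = 1.267×10¹⁷ × (3.573×10⁴)² / 39.48 = 4.097×10²⁴ m³.
a = 1.600×10⁸ m = 1.6002×10⁵ km.

r_sync ≈ 1.60×10⁵ km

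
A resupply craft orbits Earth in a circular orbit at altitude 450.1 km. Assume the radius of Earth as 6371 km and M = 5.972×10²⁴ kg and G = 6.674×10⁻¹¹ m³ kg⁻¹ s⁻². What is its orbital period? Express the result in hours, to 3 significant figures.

T ≈ 1.56 hours

μ = GM = 6.674×10⁻¹¹ × 5.972×10²⁴ = 3.986×10¹⁴ m³/s².
r = 6371 + 450.1 = 6821.1 km = 6.8211×10⁶ m.
Kepler's third law: T = 2π√(r³/μ) = 2π√((6.821×10⁶)³ / 3.986×10¹⁴).
r³/μ = 7.963×10⁵ s², so T = 2π × 8.923×10² = 5.607×10³ s.
Converting: 5.607×10³ s ÷ 3600 = 1.557 hours.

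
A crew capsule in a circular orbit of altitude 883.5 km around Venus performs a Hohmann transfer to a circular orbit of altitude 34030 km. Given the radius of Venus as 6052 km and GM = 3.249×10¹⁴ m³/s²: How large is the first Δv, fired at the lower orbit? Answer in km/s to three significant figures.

Δv ≈ 2.09 km/s

r₁ = 6052 + 883.5 = 6935.5 km = 6.9355×10⁶ m.
r₂ = 6052 + 34030 = 40082 km = 4.0082×10⁷ m.
Transfer ellipse a_t = (r₁ + r₂)/2 = 2.351×10⁷ m.
At r₁: circular v_c1 = √(μ/r₁) = 6844 m/s; transfer-periapsis v_p = √[μ(2/r₁ − 1/a_t)] = 8937 m/s.
Δv₁ = v_p − v_c1 = 2093 m/s.
= 2.093 km/s.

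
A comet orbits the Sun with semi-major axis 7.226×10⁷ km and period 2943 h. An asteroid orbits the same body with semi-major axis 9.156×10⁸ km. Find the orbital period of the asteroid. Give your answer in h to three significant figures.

Kepler's third law: T² ∝ a³, so T₂ = T₁ (a₂/a₁)^(3/2).
a₂/a₁ = 12.67, (a₂/a₁)^(3/2) = 45.10.
T₂ = 2943 × 45.10 = 1.327×10⁵ h.

T₂ ≈ 1.33×10⁵ h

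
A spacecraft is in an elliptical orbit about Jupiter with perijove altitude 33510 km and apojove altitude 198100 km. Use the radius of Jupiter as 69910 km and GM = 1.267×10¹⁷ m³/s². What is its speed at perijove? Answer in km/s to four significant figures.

r_p = 69910 + 33510 = 103420 km = 1.0342×10⁸ m.
r_a = 69910 + 198100 = 268010 km = 2.6801×10⁸ m.
Semi-major axis a = (r_p + r_a)/2 = 1.8572×10⁵ km = 1.857×10⁸ m.
Vis-viva: v² = μ(2/r − 1/a) = 1.267×10¹⁷ × (1.934×10⁻⁸ − 5.385×10⁻⁹) = 1.768×10⁹ m²/s².
v = 42050 m/s = 42.05 km/s.

v ≈ 42.05 km/s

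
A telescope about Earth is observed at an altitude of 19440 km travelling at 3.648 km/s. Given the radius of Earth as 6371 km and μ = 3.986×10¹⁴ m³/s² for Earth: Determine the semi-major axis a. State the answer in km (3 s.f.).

a ≈ 22700 km

r = 6371 + 19440 = 25811 km = 2.581×10⁷ m.
Specific orbital energy ε = v²/2 − μ/r = (3648)²/2 − 3.986×10¹⁴/2.581×10⁷ = -8.789×10⁶ J/kg.
Since ε = −μ/(2a), a = −μ/(2ε) = 2.268×10⁷ m = 22676 km.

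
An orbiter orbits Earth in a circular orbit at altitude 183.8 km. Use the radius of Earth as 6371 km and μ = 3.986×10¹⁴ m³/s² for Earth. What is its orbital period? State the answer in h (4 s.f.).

r = 6371 + 183.8 = 6554.8 km = 6.5548×10⁶ m.
Kepler's third law: T = 2π√(r³/μ) = 2π√((6.555×10⁶)³ / 3.986×10¹⁴).
r³/μ = 7.065×10⁵ s², so T = 2π × 8.406×10² = 5.281×10³ s.
Converting: 5.281×10³ s ÷ 3600 = 1.467 h.

T ≈ 1.467 h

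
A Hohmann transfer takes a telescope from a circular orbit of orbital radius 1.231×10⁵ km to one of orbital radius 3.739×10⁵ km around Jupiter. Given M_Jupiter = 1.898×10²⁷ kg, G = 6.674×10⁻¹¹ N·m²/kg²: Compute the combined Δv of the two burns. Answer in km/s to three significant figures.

μ = GM = 6.674×10⁻¹¹ × 1.898×10²⁷ = 1.267×10¹⁷ m³/s².
r₁ = 1.231×10⁵ km = 1.231×10⁸ m.
r₂ = 3.739×10⁵ km = 3.739×10⁸ m.
Transfer ellipse a_t = (r₁ + r₂)/2 = 2.485×10⁸ m.
At r₁: circular v_c1 = √(μ/r₁) = 32080 m/s; transfer-perijove v_p = √[μ(2/r₁ − 1/a_t)] = 39350 m/s.
Δv₁ = v_p − v_c1 = 7270 m/s.
At r₂: circular v_c2 = √(μ/r₂) = 18410 m/s; transfer-apojove v_a = √[μ(2/r₂ − 1/a_t)] = 12950 m/s.
Δv₂ = v_c2 − v_a = 5451 m/s.
Total Δv = Δv₁ + Δv₂ = 12720 m/s = 12.72 km/s.

Δv_total ≈ 12.7 km/s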